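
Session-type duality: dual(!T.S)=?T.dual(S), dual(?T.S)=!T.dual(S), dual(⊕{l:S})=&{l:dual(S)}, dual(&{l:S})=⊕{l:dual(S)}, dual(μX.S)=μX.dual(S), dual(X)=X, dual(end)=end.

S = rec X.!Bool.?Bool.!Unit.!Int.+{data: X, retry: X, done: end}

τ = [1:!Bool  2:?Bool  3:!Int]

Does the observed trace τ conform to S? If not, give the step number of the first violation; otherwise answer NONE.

3

@1 !Bool  ok  state: ?Bool.!Unit.!Int.+{data: rec X.…, retry: rec X.…, done: end}
@2 ?Bool  ok  state: !Unit.!Int.+{data: rec X.…, retry: rec X.…, done: end}
@3 got !Int, protocol expects !Unit  ✗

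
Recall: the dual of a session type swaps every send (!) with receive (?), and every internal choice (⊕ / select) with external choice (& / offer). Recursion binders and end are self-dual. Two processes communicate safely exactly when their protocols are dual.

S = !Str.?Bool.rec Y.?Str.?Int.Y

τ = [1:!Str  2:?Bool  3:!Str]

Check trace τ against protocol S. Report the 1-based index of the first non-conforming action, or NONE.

3

step 1: !Str  match  cont: ?Bool.rec Y.…
step 2: ?Bool  match  cont: rec Y.…
step 3: got !Str, protocol expects ?Str  ✗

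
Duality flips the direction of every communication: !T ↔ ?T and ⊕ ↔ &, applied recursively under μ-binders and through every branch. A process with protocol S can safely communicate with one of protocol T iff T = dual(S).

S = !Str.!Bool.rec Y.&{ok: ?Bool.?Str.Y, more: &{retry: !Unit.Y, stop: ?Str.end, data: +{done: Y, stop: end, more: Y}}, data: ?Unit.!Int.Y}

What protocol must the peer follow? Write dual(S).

!Str = ?Str
  !Bool = ?Bool
    rec Y = rec Y  (μ self-dual)
      &{ok,more,data} = +{ok,more,data}  (offer→select)
        case ok:
          ?Bool = !Bool
            ?Str = !Str
              Y ↦ Y
        case more:
          &{retry,stop,data} = +{retry,stop,data}  (offer→select)
            case retry:
              !Unit = ?Unit
                Y ↦ Y
            case stop:
              ?Str = !Str
                end ↦ end
            case data:
              +{done,stop,more} = &{done,stop,more}  (internal→external)
                case done:
                  Y ↦ Y
                case stop:
                  end ↦ end
                case more:
                  Y ↦ Y
        case data:
          ?Unit = !Unit
            !Int = ?Int
              Y ↦ Y

?Str.?Bool.rec Y.+{ok: !Bool.!Str.Y, more: +{retry: ?Unit.Y, stop: !Str.end, data: &{done: Y, stop: end, more: Y}}, data: !Unit.?Int.Y}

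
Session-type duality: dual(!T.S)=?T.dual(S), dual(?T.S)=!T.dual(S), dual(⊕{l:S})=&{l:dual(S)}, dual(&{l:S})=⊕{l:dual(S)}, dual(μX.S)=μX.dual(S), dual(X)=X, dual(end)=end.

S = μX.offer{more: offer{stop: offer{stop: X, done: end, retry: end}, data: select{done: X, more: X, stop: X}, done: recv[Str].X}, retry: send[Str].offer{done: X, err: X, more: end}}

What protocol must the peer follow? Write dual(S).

μX = μX  (rec unchanged)
  offer{more,retry} = select{more,retry}  (external→internal)
    • more:
      offer{stop,data,done} = select{stop,data,done}  (external→internal)
        • stop:
          offer{stop,done,retry} = select{stop,done,retry}  (external→internal)
            • stop:
              X self-dual
            • done:
              end self-dual
            • retry:
              end self-dual
        • data:
          select{done,more,stop} = offer{done,more,stop}  (internal→external)
            • done:
              X self-dual
            • more:
              X self-dual
            • stop:
              X self-dual
        • done:
          recv[Str] = send[Str]
            X self-dual
    • retry:
      send[Str] = recv[Str]
        offer{done,err,more} = select{done,err,more}  (external→internal)
          • done:
            X self-dual
          • err:
            X self-dual
          • more:
            end self-dual

μX.select{more: select{stop: select{stop: X, done: end, retry: end}, data: offer{done: X, more: X, stop: X}, done: send[Str].X}, retry: recv[Str].select{done: X, err: X, more: end}}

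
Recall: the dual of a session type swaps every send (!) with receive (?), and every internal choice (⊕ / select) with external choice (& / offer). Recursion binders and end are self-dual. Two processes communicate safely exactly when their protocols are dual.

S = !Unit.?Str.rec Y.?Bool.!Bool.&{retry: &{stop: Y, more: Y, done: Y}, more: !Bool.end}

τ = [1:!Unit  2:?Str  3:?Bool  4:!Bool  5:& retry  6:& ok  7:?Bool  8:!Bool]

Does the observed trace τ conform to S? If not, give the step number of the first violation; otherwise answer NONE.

6

step 1: !Unit  ok  residual = ?Str.rec Y.…
step 2: ?Str  ok  residual = rec Y.…
step 3: ?Bool  ok  residual = !Bool.&{retry: &{stop: rec Y.…, more: rec Y.…, done: rec Y.…}, more: !Bool.end}
step 4: !Bool  ok  residual = &{retry: &{stop: rec Y.…, more: rec Y.…, done: rec Y.…}, more: !Bool.end}
step 5: & retry  ok  residual = &{stop: rec Y.…, more: rec Y.…, done: rec Y.…}
step 6: got & ok, protocol expects & stop or & more or & done  ✗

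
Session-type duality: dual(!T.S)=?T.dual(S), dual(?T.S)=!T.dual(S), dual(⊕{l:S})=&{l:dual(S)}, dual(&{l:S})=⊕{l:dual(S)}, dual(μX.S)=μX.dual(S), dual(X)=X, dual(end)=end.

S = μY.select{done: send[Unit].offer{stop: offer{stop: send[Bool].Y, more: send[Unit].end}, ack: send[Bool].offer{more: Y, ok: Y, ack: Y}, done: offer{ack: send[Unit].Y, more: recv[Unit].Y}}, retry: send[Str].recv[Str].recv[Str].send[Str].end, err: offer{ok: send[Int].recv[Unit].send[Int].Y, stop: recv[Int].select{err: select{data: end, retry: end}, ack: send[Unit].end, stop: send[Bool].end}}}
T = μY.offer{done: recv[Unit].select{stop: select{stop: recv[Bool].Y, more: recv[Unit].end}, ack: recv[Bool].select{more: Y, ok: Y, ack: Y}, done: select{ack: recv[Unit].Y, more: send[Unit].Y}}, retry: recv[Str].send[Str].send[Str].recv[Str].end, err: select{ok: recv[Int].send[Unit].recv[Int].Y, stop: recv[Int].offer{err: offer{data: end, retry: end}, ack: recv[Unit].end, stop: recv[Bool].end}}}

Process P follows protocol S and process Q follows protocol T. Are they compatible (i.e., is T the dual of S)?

NO

μY ‖ μY  match (binder kept)
  select{done,retry,err} ‖ offer{done,retry,err}  match label sets agree
    • done:
      send[Unit] ‖ recv[Unit]  match
        offer{stop,ack,done} ‖ select{stop,ack,done}  match label sets agree
          • stop:
            offer{stop,more} ‖ select{stop,more}  match label sets agree
              • stop:
                send[Bool] ‖ recv[Bool]  match
                  Y ‖ Y  match
              • more:
                send[Unit] ‖ recv[Unit]  match
                  end ‖ end  match
          • ack:
            send[Bool] ‖ recv[Bool]  match
              offer{more,ok,ack} ‖ select{more,ok,ack}  match label sets agree
                • more:
                  Y ‖ Y  match
                • ok:
                  Y ‖ Y  match
                • ack:
                  Y ‖ Y  match
          • done:
            offer{ack,more} ‖ select{ack,more}  match label sets agree
              • ack:
                send[Unit] ‖ recv[Unit]  match
                  Y ‖ Y  match
              • more:
                recv[Unit] ‖ send[Unit]  match
                  Y ‖ Y  match
    • retry:
      send[Str] ‖ recv[Str]  match
        recv[Str] ‖ send[Str]  match
          recv[Str] ‖ send[Str]  match
            send[Str] ‖ recv[Str]  match
              end ‖ end  match
    • err:
      offer{ok,stop} ‖ select{ok,stop}  match label sets agree
        • ok:
          send[Int] ‖ recv[Int]  match
            recv[Unit] ‖ send[Unit]  match
              send[Int] ‖ recv[Int]  match
                Y ‖ Y  match
        • stop:
          recv[Int] ‖ recv[Int]  ✗ same direction on both sides — not dual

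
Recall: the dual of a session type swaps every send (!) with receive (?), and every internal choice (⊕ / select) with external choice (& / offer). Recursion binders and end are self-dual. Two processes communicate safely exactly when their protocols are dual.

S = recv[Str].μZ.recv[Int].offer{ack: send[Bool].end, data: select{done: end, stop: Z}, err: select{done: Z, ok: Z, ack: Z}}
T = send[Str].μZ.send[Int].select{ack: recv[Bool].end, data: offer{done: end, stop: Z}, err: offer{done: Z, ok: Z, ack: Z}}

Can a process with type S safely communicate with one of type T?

recv[Str] | send[Str]  match
  μZ | μZ  match (binder kept)
    recv[Int] | send[Int]  match
      offer{ack,data,err} | select{ack,data,err}  match labels match
        [ack]
          send[Bool] | recv[Bool]  match
            end | end  match
        [data]
          select{done,stop} | offer{done,stop}  match labels match
            [done]
              end | end  match
            [stop]
              Z | Z  match
        [err]
          select{done,ok,ack} | offer{done,ok,ack}  match labels match
            [done]
              Z | Z  match
            [ok]
              Z | Z  match
            [ack]
              Z | Z  match

YES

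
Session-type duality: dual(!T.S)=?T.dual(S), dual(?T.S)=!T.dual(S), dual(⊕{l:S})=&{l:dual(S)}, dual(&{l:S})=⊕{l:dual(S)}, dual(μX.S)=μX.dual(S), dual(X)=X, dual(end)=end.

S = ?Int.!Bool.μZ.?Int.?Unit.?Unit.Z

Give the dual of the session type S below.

!Int.?Bool.μZ.!Int.!Unit.!Unit.Z

?Int ↦ !Int
  !Bool ↦ ?Bool
    μZ ↦ μZ  (rec unchanged)
      ?Int ↦ !Int
        ?Unit ↦ !Unit
          ?Unit ↦ !Unit
            Z ↦ Z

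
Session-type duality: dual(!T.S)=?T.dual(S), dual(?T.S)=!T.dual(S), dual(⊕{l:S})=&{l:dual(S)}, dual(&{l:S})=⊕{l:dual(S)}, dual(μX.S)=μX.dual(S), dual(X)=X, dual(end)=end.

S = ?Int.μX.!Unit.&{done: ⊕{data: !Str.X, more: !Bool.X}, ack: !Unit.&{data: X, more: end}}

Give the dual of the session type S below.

!Int.μX.?Unit.⊕{done: &{data: ?Str.X, more: ?Bool.X}, ack: ?Unit.⊕{data: X, more: end}}

?Int → !Int
  μX → μX  (μ self-dual)
    !Unit → ?Unit
      &{done,ack} → ⊕{done,ack}  (offer→select)
        case done:
          ⊕{data,more} → &{data,more}  (⊕→&)
            case data:
              !Str → ?Str
                dual(X) = X
            case more:
              !Bool → ?Bool
                dual(X) = X
        case ack:
          !Unit → ?Unit
            &{data,more} → ⊕{data,more}  (offer→select)
              case data:
                dual(X) = X
              case more:
                dual(end) = end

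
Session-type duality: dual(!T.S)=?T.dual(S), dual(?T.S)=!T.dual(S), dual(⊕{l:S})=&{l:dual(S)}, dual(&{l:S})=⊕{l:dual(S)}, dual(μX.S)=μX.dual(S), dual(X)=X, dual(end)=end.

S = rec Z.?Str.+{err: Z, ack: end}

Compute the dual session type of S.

rec Z → rec Z  (μ self-dual)
  ?Str → !Str
    +{err,ack} → &{err,ack}  (select→offer)
      • err:
        dual(Z) = Z
      • ack:
        dual(end) = end

rec Z.!Str.&{err: Z, ack: end}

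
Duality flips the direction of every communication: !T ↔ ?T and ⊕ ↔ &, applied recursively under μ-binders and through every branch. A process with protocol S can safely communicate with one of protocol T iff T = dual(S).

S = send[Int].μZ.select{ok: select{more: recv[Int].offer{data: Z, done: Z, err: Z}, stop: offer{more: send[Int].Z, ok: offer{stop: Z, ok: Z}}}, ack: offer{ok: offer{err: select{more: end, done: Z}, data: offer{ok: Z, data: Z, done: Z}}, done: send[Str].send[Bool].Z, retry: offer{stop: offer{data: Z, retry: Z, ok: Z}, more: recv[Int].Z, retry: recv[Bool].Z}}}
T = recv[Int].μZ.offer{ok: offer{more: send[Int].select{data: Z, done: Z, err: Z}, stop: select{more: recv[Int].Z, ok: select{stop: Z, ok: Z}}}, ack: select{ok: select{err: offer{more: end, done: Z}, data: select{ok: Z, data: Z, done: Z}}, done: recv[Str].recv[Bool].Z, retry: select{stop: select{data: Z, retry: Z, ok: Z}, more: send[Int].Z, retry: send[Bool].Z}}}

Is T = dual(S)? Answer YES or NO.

send[Int] ‖ recv[Int]  match
  μZ ‖ μZ  match (rec unchanged)
    select{ok,ack} ‖ offer{ok,ack}  match labels match
      • ok:
        select{more,stop} ‖ offer{more,stop}  match labels match
          • more:
            recv[Int] ‖ send[Int]  match
              offer{data,done,err} ‖ select{data,done,err}  match labels match
                • data:
                  Z ‖ Z  match
                • done:
                  Z ‖ Z  match
                • err:
                  Z ‖ Z  match
          • stop:
            offer{more,ok} ‖ select{more,ok}  match labels match
              • more:
                send[Int] ‖ recv[Int]  match
                  Z ‖ Z  match
              • ok:
                offer{stop,ok} ‖ select{stop,ok}  match labels match
                  • stop:
                    Z ‖ Z  match
                  • ok:
                    Z ‖ Z  match
      • ack:
        offer{ok,done,retry} ‖ select{ok,done,retry}  match labels match
          • ok:
            offer{err,data} ‖ select{err,data}  match labels match
              • err:
                select{more,done} ‖ offer{more,done}  match labels match
                  • more:
                    end ‖ end  match
                  • done:
                    Z ‖ Z  match
              • data:
                offer{ok,data,done} ‖ select{ok,data,done}  match labels match
                  • ok:
                    Z ‖ Z  match
                  • data:
                    Z ‖ Z  match
                  • done:
                    Z ‖ Z  match
          • done:
            send[Str] ‖ recv[Str]  match
              send[Bool] ‖ recv[Bool]  match
                Z ‖ Z  match
          • retry:
            offer{stop,more,retry} ‖ select{stop,more,retry}  match labels match
              • stop:
                offer{data,retry,ok} ‖ select{data,retry,ok}  match labels match
                  • data:
                    Z ‖ Z  match
                  • retry:
                    Z ‖ Z  match
                  • ok:
                    Z ‖ Z  match
              • more:
                recv[Int] ‖ send[Int]  match
                  Z ‖ Z  match
              • retry:
                recv[Bool] ‖ send[Bool]  match
                  Z ‖ Z  match

YES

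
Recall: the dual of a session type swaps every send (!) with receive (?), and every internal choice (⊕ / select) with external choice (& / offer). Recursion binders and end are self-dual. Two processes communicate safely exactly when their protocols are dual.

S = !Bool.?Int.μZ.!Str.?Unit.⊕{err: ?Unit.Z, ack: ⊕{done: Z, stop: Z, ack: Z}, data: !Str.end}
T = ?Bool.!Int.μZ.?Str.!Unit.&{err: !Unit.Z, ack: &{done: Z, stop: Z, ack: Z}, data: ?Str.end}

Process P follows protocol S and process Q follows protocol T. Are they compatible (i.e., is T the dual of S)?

!Bool | ?Bool  ✓
  ?Int | !Int  ✓
    μZ | μZ  ✓ (μ self-dual)
      !Str | ?Str  ✓
        ?Unit | !Unit  ✓
          ⊕{err,ack,data} | &{err,ack,data}  ✓ label sets agree
            [err]
              ?Unit | !Unit  ✓
                Z | Z  ✓
            [ack]
              ⊕{done,stop,ack} | &{done,stop,ack}  ✓ label sets agree
                [done]
                  Z | Z  ✓
                [stop]
                  Z | Z  ✓
                [ack]
                  Z | Z  ✓
            [data]
              !Str | ?Str  ✓
                end | end  ✓

YES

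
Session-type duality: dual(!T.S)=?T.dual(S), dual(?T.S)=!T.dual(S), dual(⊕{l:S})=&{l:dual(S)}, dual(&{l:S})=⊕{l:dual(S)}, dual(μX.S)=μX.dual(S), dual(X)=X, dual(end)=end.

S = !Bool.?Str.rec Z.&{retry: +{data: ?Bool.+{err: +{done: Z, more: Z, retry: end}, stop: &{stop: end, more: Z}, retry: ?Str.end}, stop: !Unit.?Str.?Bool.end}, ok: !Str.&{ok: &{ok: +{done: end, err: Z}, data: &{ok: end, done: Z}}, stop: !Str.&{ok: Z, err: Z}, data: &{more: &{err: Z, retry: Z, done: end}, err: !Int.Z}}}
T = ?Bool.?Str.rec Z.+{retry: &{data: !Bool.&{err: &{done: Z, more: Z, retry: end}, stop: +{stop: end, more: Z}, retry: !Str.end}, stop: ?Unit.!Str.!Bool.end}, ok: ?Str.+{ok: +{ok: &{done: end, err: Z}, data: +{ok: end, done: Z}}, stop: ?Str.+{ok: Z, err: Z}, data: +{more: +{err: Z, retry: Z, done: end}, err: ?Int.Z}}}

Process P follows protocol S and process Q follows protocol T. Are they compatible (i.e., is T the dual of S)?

NO

!Bool | ?Bool  ✓
  ?Str | ?Str  ✗ same direction on both sides — not dual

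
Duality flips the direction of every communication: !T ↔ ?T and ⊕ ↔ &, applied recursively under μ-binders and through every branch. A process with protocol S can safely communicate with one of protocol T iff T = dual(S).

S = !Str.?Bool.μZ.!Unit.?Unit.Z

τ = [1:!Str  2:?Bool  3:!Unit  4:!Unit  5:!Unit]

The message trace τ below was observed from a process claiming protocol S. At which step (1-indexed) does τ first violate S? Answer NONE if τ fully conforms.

[1] !Str  ✓  now at ?Bool.μZ.…
[2] ?Bool  ✓  now at μZ.…
[3] !Unit  ✓  now at ?Unit.μZ.…
[4] got !Unit, protocol expects ?Unit  ✗

4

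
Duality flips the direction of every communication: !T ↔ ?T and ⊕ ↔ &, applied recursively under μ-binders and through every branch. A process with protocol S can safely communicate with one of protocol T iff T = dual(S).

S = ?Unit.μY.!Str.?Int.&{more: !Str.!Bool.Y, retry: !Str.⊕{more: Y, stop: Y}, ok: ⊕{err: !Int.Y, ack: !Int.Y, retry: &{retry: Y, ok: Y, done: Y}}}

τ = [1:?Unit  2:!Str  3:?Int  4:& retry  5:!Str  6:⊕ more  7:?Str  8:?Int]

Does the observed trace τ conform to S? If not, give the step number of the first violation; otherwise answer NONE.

7

@1 ?Unit  ok  residual = μY.…
@2 !Str  ok  residual = ?Int.&{more: !Str.!Bool.μY.…, retry: !Str.⊕{more: μY.…, stop: μY.…}, ok: ⊕{err: !Int.μY.…, ack: !Int.μY.…, retry: &{retry: μY.…, ok: μY.…, done: μY.…}}}
@3 ?Int  ok  residual = &{more: !Str.!Bool.μY.…, retry: !Str.⊕{more: μY.…, stop: μY.…}, ok: ⊕{err: !Int.μY.…, ack: !Int.μY.…, retry: &{retry: μY.…, ok: μY.…, done: μY.…}}}
@4 & retry  ok  residual = !Str.⊕{more: μY.…, stop: μY.…}
@5 !Str  ok  residual = ⊕{more: μY.…, stop: μY.…}
@6 ⊕ more  ok  residual = μY.…
@7 got ?Str, protocol expects !Str  ✗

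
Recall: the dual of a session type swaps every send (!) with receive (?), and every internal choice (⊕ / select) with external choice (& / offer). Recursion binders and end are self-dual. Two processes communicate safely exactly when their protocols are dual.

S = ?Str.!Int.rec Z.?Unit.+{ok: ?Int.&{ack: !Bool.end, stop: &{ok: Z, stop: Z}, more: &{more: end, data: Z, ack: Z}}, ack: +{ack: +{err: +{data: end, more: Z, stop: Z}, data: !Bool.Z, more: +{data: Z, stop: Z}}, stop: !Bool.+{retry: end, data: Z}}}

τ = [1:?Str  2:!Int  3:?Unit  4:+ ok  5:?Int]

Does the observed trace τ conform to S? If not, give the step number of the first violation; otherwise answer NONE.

step 1: ?Str  ✓  state: !Int.rec Z.…
step 2: !Int  ✓  state: rec Z.…
step 3: ?Unit  ✓  state: +{ok: ?Int.&{ack: !Bool.end, stop: &{ok: rec Z.…, stop: rec Z.…}, more: &{more: end, data: rec Z.…, ack: rec Z.…}}, ack: +{ack: +{err: +{data: end, more: rec Z.…, stop: rec Z.…}, data: !Bool.rec Z.…, more: +{data: rec Z.…, stop: rec Z.…}}, stop: !Bool.+{retry: end, data: rec Z.…}}}
step 4: + ok  ✓  state: ?Int.&{ack: !Bool.end, stop: &{ok: rec Z.…, stop: rec Z.…}, more: &{more: end, data: rec Z.…, ack: rec Z.…}}
step 5: ?Int  ✓  state: &{ack: !Bool.end, stop: &{ok: rec Z.…, stop: rec Z.…}, more: &{more: end, data: rec Z.…, ack: rec Z.…}}
trace exhausted — no violation

NONE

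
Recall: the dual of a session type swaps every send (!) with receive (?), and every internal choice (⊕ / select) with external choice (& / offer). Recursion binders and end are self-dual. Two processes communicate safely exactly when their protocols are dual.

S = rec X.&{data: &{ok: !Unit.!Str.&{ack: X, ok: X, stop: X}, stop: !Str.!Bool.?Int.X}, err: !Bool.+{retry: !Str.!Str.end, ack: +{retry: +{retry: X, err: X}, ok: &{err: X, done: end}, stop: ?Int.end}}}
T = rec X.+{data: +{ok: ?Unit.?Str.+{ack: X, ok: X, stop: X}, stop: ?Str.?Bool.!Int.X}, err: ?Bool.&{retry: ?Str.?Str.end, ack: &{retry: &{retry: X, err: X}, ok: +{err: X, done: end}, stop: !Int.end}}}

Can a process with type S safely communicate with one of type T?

YES

rec X ‖ rec X  match (binder kept)
  &{data,err} ‖ +{data,err}  match labels match
    case data:
      &{ok,stop} ‖ +{ok,stop}  match labels match
        case ok:
          !Unit ‖ ?Unit  match
            !Str ‖ ?Str  match
              &{ack,ok,stop} ‖ +{ack,ok,stop}  match labels match
                case ack:
                  X ‖ X  match
                case ok:
                  X ‖ X  match
                case stop:
                  X ‖ X  match
        case stop:
          !Str ‖ ?Str  match
            !Bool ‖ ?Bool  match
              ?Int ‖ !Int  match
                X ‖ X  match
    case err:
      !Bool ‖ ?Bool  match
        +{retry,ack} ‖ &{retry,ack}  match labels match
          case retry:
            !Str ‖ ?Str  match
              !Str ‖ ?Str  match
                end ‖ end  match
          case ack:
            +{retry,ok,stop} ‖ &{retry,ok,stop}  match labels match
              case retry:
                +{retry,err} ‖ &{retry,err}  match labels match
                  case retry:
                    X ‖ X  match
                  case err:
                    X ‖ X  match
              case ok:
                &{err,done} ‖ +{err,done}  match labels match
                  case err:
                    X ‖ X  match
                  case done:
                    end ‖ end  match
              case stop:
                ?Int ‖ !Int  match
                  end ‖ end  match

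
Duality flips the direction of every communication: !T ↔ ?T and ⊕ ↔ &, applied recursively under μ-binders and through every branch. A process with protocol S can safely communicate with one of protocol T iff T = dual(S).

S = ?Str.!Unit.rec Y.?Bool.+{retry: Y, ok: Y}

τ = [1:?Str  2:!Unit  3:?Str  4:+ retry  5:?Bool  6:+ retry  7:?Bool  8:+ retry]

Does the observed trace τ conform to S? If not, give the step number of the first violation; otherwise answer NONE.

@1 ?Str  ok  residual = !Unit.rec Y.…
@2 !Unit  ok  residual = rec Y.…
@3 got ?Str, protocol expects ?Bool  ✗

3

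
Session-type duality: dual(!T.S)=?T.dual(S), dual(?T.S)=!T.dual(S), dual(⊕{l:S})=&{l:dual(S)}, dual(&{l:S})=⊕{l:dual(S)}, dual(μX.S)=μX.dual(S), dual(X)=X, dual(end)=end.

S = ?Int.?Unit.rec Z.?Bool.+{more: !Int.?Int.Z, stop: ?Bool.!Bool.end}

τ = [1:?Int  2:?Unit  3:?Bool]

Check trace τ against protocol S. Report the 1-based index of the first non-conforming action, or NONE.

step 1: ?Int  ok  now at ?Unit.rec Z.…
step 2: ?Unit  ok  now at rec Z.…
step 3: ?Bool  ok  now at +{more: !Int.?Int.rec Z.…, stop: ?Bool.!Bool.end}
trace exhausted — no violation

NONE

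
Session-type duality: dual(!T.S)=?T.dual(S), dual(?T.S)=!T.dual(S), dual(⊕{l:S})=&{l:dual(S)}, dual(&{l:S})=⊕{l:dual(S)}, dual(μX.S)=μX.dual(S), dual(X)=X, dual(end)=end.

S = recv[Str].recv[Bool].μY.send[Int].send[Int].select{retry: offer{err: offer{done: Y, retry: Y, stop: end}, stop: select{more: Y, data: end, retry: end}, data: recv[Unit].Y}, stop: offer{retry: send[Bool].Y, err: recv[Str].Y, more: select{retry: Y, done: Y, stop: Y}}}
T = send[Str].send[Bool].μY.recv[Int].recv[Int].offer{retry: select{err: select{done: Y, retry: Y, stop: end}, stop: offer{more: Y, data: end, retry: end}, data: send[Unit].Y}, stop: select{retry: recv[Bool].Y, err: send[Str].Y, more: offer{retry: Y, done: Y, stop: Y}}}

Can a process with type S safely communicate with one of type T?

recv[Str] | send[Str]  ok
  recv[Bool] | send[Bool]  ok
    μY | μY  ok (rec unchanged)
      send[Int] | recv[Int]  ok
        send[Int] | recv[Int]  ok
          select{retry,stop} | offer{retry,stop}  ok same labels
            • retry:
              offer{err,stop,data} | select{err,stop,data}  ok same labels
                • err:
                  offer{done,retry,stop} | select{done,retry,stop}  ok same labels
                    • done:
                      Y | Y  ok
                    • retry:
                      Y | Y  ok
                    • stop:
                      end | end  ok
                • stop:
                  select{more,data,retry} | offer{more,data,retry}  ok same labels
                    • more:
                      Y | Y  ok
                    • data:
                      end | end  ok
                    • retry:
                      end | end  ok
                • data:
                  recv[Unit] | send[Unit]  ok
                    Y | Y  ok
            • stop:
              offer{retry,err,more} | select{retry,err,more}  ok same labels
                • retry:
                  send[Bool] | recv[Bool]  ok
                    Y | Y  ok
                • err:
                  recv[Str] | send[Str]  ok
                    Y | Y  ok
                • more:
                  select{retry,done,stop} | offer{retry,done,stop}  ok same labels
                    • retry:
                      Y | Y  ok
                    • done:
                      Y | Y  ok
                    • stop:
                      Y | Y  ok

YES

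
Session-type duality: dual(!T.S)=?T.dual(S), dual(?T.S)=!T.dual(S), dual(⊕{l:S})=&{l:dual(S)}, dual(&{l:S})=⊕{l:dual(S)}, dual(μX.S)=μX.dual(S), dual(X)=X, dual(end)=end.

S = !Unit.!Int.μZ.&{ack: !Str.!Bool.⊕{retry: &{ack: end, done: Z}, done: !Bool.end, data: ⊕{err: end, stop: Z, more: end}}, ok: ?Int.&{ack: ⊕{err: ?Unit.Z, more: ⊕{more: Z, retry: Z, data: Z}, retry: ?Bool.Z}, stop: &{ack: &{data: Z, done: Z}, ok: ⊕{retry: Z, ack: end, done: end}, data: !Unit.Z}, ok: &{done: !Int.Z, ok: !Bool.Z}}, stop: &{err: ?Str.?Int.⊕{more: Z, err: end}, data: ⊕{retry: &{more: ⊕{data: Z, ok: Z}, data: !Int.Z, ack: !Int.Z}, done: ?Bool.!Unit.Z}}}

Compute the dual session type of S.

?Unit.?Int.μZ.⊕{ack: ?Str.?Bool.&{retry: ⊕{ack: end, done: Z}, done: ?Bool.end, data: &{err: end, stop: Z, more: end}}, ok: !Int.⊕{ack: &{err: !Unit.Z, more: &{more: Z, retry: Z, data: Z}, retry: !Bool.Z}, stop: ⊕{ack: ⊕{data: Z, done: Z}, ok: &{retry: Z, ack: end, done: end}, data: ?Unit.Z}, ok: ⊕{done: ?Int.Z, ok: ?Bool.Z}}, stop: ⊕{err: !Str.!Int.&{more: Z, err: end}, data: &{retry: ⊕{more: &{data: Z, ok: Z}, data: ?Int.Z, ack: ?Int.Z}, done: !Bool.?Unit.Z}}}

!Unit = ?Unit
  !Int = ?Int
    μZ = μZ  (rec unchanged)
      &{ack,ok,stop} = ⊕{ack,ok,stop}  (offer→select)
        [ack]
          !Str = ?Str
            !Bool = ?Bool
              ⊕{retry,done,data} = &{retry,done,data}  (select→offer)
                [retry]
                  &{ack,done} = ⊕{ack,done}  (offer→select)
                    [ack]
                      end ↦ end
                    [done]
                      Z ↦ Z
                [done]
                  !Bool = ?Bool
                    end ↦ end
                [data]
                  ⊕{err,stop,more} = &{err,stop,more}  (select→offer)
                    [err]
                      end ↦ end
                    [stop]
                      Z ↦ Z
                    [more]
                      end ↦ end
        [ok]
          ?Int = !Int
            &{ack,stop,ok} = ⊕{ack,stop,ok}  (offer→select)
              [ack]
                ⊕{err,more,retry} = &{err,more,retry}  (select→offer)
                  [err]
                    ?Unit = !Unit
                      Z ↦ Z
                  [more]
                    ⊕{more,retry,data} = &{more,retry,data}  (select→offer)
                      [more]
                        Z ↦ Z
                      [retry]
                        Z ↦ Z
                      [data]
                        Z ↦ Z
                  [retry]
                    ?Bool = !Bool
                      Z ↦ Z
              [stop]
                &{ack,ok,data} = ⊕{ack,ok,data}  (offer→select)
                  [ack]
                    &{data,done} = ⊕{data,done}  (offer→select)
                      [data]
                        Z ↦ Z
                      [done]
                        Z ↦ Z
                  [ok]
                    ⊕{retry,ack,done} = &{retry,ack,done}  (select→offer)
                      [retry]
                        Z ↦ Z
                      [ack]
                        end ↦ end
                      [done]
                        end ↦ end
                  [data]
                    !Unit = ?Unit
                      Z ↦ Z
              [ok]
                &{done,ok} = ⊕{done,ok}  (offer→select)
                  [done]
                    !Int = ?Int
                      Z ↦ Z
                  [ok]
                    !Bool = ?Bool
                      Z ↦ Z
        [stop]
          &{err,data} = ⊕{err,data}  (offer→select)
            [err]
              ?Str = !Str
                ?Int = !Int
                  ⊕{more,err} = &{more,err}  (select→offer)
                    [more]
                      Z ↦ Z
                    [err]
                      end ↦ end
            [data]
              ⊕{retry,done} = &{retry,done}  (select→offer)
                [retry]
                  &{more,data,ack} = ⊕{more,data,ack}  (offer→select)
                    [more]
                      ⊕{data,ok} = &{data,ok}  (select→offer)
                        [data]
                          Z ↦ Z
                        [ok]
                          Z ↦ Z
                    [data]
                      !Int = ?Int
                        Z ↦ Z
                    [ack]
                      !Int = ?Int
                        Z ↦ Z
                [done]
                  ?Bool = !Bool
                    !Unit = ?Unit
                      Z ↦ Z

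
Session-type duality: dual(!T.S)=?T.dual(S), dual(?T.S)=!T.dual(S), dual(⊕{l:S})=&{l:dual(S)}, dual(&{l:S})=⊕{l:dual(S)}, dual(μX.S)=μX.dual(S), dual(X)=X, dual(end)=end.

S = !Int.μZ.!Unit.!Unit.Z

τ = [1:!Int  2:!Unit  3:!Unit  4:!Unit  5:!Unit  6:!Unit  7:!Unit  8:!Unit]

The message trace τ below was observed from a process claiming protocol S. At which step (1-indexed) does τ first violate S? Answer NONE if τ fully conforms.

NONE

@1 !Int  match  now at μZ.…
@2 !Unit  match  now at !Unit.μZ.…
@3 !Unit  match  now at μZ.…
@4 !Unit  match  now at !Unit.μZ.…
@5 !Unit  match  now at μZ.…
@6 !Unit  match  now at !Unit.μZ.…
@7 !Unit  match  now at μZ.…
@8 !Unit  match  now at !Unit.μZ.…
τ conforms to S (length 8)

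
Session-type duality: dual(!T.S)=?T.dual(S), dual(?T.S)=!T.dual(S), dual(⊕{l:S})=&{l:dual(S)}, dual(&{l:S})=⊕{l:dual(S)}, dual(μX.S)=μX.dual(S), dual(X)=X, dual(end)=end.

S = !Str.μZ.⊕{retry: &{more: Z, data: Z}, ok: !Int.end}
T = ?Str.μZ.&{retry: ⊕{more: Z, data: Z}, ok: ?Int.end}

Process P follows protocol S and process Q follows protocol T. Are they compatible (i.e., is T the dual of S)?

!Str | ?Str  ✓
  μZ | μZ  ✓ (rec unchanged)
    ⊕{retry,ok} | &{retry,ok}  ✓ label sets agree
      case retry:
        &{more,data} | ⊕{more,data}  ✓ label sets agree
          case more:
            Z | Z  ✓
          case data:
            Z | Z  ✓
      case ok:
        !Int | ?Int  ✓
          end | end  ✓

YES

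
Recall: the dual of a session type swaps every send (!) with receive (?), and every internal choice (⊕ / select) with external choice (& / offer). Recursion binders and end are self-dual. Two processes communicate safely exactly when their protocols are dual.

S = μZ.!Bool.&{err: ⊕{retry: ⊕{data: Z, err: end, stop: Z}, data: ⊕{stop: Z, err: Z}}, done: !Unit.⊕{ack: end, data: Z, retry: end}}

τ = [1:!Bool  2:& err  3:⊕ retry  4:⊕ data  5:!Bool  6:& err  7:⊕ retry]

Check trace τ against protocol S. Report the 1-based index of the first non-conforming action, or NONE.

@1 !Bool  ok  now at &{err: ⊕{retry: ⊕{data: μZ.…, err: end, stop: μZ.…}, data: ⊕{stop: μZ.…, err: μZ.…}}, done: !Unit.⊕{ack: end, data: μZ.…, retry: end}}
@2 & err  ok  now at ⊕{retry: ⊕{data: μZ.…, err: end, stop: μZ.…}, data: ⊕{stop: μZ.…, err: μZ.…}}
@3 ⊕ retry  ok  now at ⊕{data: μZ.…, err: end, stop: μZ.…}
@4 ⊕ data  ok  now at μZ.…
@5 !Bool  ok  now at &{err: ⊕{retry: ⊕{data: μZ.…, err: end, stop: μZ.…}, data: ⊕{stop: μZ.…, err: μZ.…}}, done: !Unit.⊕{ack: end, data: μZ.…, retry: end}}
@6 & err  ok  now at ⊕{retry: ⊕{data: μZ.…, err: end, stop: μZ.…}, data: ⊕{stop: μZ.…, err: μZ.…}}
@7 ⊕ retry  ok  now at ⊕{data: μZ.…, err: end, stop: μZ.…}
all 7 steps conform

NONE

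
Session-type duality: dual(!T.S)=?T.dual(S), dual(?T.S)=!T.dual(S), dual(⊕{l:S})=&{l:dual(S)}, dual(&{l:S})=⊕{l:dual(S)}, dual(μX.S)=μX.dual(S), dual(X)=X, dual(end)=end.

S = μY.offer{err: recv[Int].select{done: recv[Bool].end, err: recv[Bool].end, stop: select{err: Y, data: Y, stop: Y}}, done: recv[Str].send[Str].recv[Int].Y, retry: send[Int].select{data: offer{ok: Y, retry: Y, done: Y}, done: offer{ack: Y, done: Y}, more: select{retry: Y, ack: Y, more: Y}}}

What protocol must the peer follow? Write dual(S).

μY.select{err: send[Int].offer{done: send[Bool].end, err: send[Bool].end, stop: offer{err: Y, data: Y, stop: Y}}, done: send[Str].recv[Str].send[Int].Y, retry: recv[Int].offer{data: select{ok: Y, retry: Y, done: Y}, done: select{ack: Y, done: Y}, more: offer{retry: Y, ack: Y, more: Y}}}

μY = μY  (binder kept)
  offer{err,done,retry} = select{err,done,retry}  (&→⊕)
    • err:
      recv[Int] = send[Int]
        select{done,err,stop} = offer{done,err,stop}  (⊕→&)
          • done:
            recv[Bool] = send[Bool]
              end self-dual
          • err:
            recv[Bool] = send[Bool]
              end self-dual
          • stop:
            select{err,data,stop} = offer{err,data,stop}  (⊕→&)
              • err:
                Y self-dual
              • data:
                Y self-dual
              • stop:
                Y self-dual
    • done:
      recv[Str] = send[Str]
        send[Str] = recv[Str]
          recv[Int] = send[Int]
            Y self-dual
    • retry:
      send[Int] = recv[Int]
        select{data,done,more} = offer{data,done,more}  (⊕→&)
          • data:
            offer{ok,retry,done} = select{ok,retry,done}  (&→⊕)
              • ok:
                Y self-dual
              • retry:
                Y self-dual
              • done:
                Y self-dual
          • done:
            offer{ack,done} = select{ack,done}  (&→⊕)
              • ack:
                Y self-dual
              • done:
                Y self-dual
          • more:
            select{retry,ack,more} = offer{retry,ack,more}  (⊕→&)
              • retry:
                Y self-dual
              • ack:
                Y self-dual
              • more:
                Y self-dual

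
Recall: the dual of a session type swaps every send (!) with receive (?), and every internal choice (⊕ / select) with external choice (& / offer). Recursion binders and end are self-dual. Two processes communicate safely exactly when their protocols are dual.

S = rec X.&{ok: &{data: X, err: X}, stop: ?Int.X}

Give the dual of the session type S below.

rec X = rec X  (μ self-dual)
  &{ok,stop} = +{ok,stop}  (offer→select)
    • ok:
      &{data,err} = +{data,err}  (offer→select)
        • data:
          X ↦ X
        • err:
          X ↦ X
    • stop:
      ?Int = !Int
        X ↦ X

rec X.+{ok: +{data: X, err: X}, stop: !Int.X}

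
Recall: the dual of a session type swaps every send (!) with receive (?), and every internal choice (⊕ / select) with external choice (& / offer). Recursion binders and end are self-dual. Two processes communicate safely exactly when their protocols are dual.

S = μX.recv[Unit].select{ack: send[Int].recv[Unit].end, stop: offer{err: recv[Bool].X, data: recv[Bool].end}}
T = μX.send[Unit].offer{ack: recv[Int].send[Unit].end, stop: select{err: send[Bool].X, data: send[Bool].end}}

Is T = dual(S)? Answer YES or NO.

μX | μX  match (μ self-dual)
  recv[Unit] | send[Unit]  match
    select{ack,stop} | offer{ack,stop}  match same labels
      [ack]
        send[Int] | recv[Int]  match
          recv[Unit] | send[Unit]  match
            end | end  match
      [stop]
        offer{err,data} | select{err,data}  match same labels
          [err]
            recv[Bool] | send[Bool]  match
              X | X  match
          [data]
            recv[Bool] | send[Bool]  match
              end | end  match

YES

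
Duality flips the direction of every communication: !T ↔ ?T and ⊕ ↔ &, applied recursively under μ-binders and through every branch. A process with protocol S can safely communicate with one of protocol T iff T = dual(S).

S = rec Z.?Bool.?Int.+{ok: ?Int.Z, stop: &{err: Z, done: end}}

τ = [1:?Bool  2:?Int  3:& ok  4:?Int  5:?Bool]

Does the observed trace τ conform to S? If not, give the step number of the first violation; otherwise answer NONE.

[1] ?Bool  ✓  now at ?Int.+{ok: ?Int.rec Z.…, stop: &{err: rec Z.…, done: end}}
[2] ?Int  ✓  now at +{ok: ?Int.rec Z.…, stop: &{err: rec Z.…, done: end}}
[3] got & ok, protocol expects + ok or + stop  ✗

3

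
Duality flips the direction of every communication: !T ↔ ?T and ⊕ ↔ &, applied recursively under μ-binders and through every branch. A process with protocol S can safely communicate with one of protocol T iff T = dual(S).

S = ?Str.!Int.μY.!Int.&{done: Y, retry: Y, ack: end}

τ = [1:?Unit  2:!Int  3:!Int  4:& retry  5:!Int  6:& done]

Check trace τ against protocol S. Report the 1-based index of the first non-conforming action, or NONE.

@1 got ?Unit, protocol expects ?Str  ✗

1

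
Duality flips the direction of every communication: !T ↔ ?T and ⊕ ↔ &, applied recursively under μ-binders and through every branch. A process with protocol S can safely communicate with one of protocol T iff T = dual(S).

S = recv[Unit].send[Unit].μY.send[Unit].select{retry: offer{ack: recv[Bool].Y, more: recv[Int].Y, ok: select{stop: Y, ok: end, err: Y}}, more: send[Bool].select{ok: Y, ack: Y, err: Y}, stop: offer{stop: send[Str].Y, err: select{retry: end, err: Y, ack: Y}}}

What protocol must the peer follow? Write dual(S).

recv[Unit] = send[Unit]
  send[Unit] = recv[Unit]
    μY = μY  (rec unchanged)
      send[Unit] = recv[Unit]
        select{retry,more,stop} = offer{retry,more,stop}  (select→offer)
          [retry]
            offer{ack,more,ok} = select{ack,more,ok}  (&→⊕)
              [ack]
                recv[Bool] = send[Bool]
                  Y self-dual
              [more]
                recv[Int] = send[Int]
                  Y self-dual
              [ok]
                select{stop,ok,err} = offer{stop,ok,err}  (select→offer)
                  [stop]
                    Y self-dual
                  [ok]
                    end self-dual
                  [err]
                    Y self-dual
          [more]
            send[Bool] = recv[Bool]
              select{ok,ack,err} = offer{ok,ack,err}  (select→offer)
                [ok]
                  Y self-dual
                [ack]
                  Y self-dual
                [err]
                  Y self-dual
          [stop]
            offer{stop,err} = select{stop,err}  (&→⊕)
              [stop]
                send[Str] = recv[Str]
                  Y self-dual
              [err]
                select{retry,err,ack} = offer{retry,err,ack}  (select→offer)
                  [retry]
                    end self-dual
                  [err]
                    Y self-dual
                  [ack]
                    Y self-dual

send[Unit].recv[Unit].μY.recv[Unit].offer{retry: select{ack: send[Bool].Y, more: send[Int].Y, ok: offer{stop: Y, ok: end, err: Y}}, more: recv[Bool].offer{ok: Y, ack: Y, err: Y}, stop: select{stop: recv[Str].Y, err: offer{retry: end, err: Y, ack: Y}}}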